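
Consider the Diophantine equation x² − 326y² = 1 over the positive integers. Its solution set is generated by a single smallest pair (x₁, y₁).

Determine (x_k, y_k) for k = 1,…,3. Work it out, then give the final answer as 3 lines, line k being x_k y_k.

[18; 18,36] for √326; ℓ=2 ⇒ convergent index 1
i=0: a=18 ⇒ p=18, q=1
i=1: a=18 ⇒ p=325, q=18
(x₁, y₁) = (325, 18);  325² − 326·18² = 1 ✓
(x_2, y_2) = (325·325 + 326·18·18, 325·18 + 18·325) = (211249, 11700)
(x_3, y_3) = (325·211249 + 326·18·11700, 325·11700 + 18·211249) = (137311525, 7604982)

325 18
211249 11700
137311525 7604982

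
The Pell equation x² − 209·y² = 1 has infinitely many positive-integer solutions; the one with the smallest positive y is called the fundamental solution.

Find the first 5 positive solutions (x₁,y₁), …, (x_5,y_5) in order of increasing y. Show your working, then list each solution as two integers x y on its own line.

√209 → a₀=14, period (2,5,3,2,3,5,2,28); ℓ=8 even so k=7
i=0: a=14 ⇒ p=14, q=1
…
i=2: a=5 ⇒ p=159, q=11
i=3: a=3 ⇒ p=506, q=35
i=4: a=2 ⇒ p=1171, q=81
i=5: a=3 ⇒ p=4019, q=278
i=6: a=5 ⇒ p=21266, q=1471
i=7: a=2 ⇒ p=46551, q=3220
(x₁, y₁) = (46551, 3220);  46551² − 209·3220² = 1 ✓
(46551+3220√209)^2 = 4333991201 + 299788440√209
(46551+3220√209)^3 = 403503248748951 + 27910903337660√209
(46551+3220√209)^4 = 37566959460690844801 + 2598560922243032880√209
(46551+3220√209)^5 = 3497559059305735783913751 + 241931218954759943856100√209

46551 3220
4333991201 299788440
403503248748951 27910903337660
37566959460690844801 2598560922243032880
3497559059305735783913751 241931218954759943856100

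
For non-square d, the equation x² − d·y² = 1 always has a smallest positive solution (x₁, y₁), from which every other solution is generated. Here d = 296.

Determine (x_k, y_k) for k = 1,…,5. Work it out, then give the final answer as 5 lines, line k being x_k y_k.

d=296: √d = [17; 4,1,7,1,4,34] (ℓ=6, even), read p_5/q_5
i=0: a=17 ⇒ p=17, q=1
…
i=4: a=1 ⇒ p=757, q=44
i=5: a=4 ⇒ p=3699, q=215
→ (3699, 215).  Check: 3699²=13682601, 296·215²=13682600, difference 1.
k=2:  x_2 = 3699·3699+296·215·215 = 27365201,  y_2 = 3699·215+215·3699 = 1590570
k=3:  x_3 = 3699·27365201+296·215·1590570 = 202447753299,  y_3 = 3699·1590570+215·27365201 = 11767036645
k=4:  x_4 = 3699·202447753299+296·215·11767036645 = 1497708451540801,  y_4 = 3699·11767036645+215·202447753299 = 87052535509140
k=5:  x_5 = 3699·1497708451540801+296·215·87052535509140 = 11080046922051092499,  y_5 = 3699·87052535509140+215·1497708451540801 = 644014645929581075

3699 215
27365201 1590570
202447753299 11767036645
1497708451540801 87052535509140
11080046922051092499 644014645929581075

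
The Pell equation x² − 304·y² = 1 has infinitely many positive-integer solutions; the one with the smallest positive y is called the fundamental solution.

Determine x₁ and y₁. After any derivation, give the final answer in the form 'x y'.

√304 = [17; 2,3,2,1,1,1,1,1,2,3,2,34, …], period ℓ=12 (even) → k=11
k=0  a_k=17  p_k/q_k = 17/1
k=1  a_k=2  p_k/q_k = 35/2
k=2  a_k=3  p_k/q_k = 122/7
…
k=5  a_k=1  p_k/q_k = 680/39
k=6  a_k=1  p_k/q_k = 1081/62
k=7  a_k=1  p_k/q_k = 1761/101
k=8  a_k=1  p_k/q_k = 2842/163
k=9  a_k=2  p_k/q_k = 7445/427
k=10  a_k=3  p_k/q_k = 25177/1444
k=11  a_k=2  p_k/q_k = 57799/3315
(x₁, y₁) = (57799, 3315);  57799² − 304·3315² = 1 ✓

57799 3315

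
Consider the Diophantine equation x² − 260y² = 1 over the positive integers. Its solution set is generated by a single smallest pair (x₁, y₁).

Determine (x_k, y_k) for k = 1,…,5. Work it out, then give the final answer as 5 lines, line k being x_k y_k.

[16; 8,32] for √260; ℓ=2 ⇒ convergent index 1
i=0: a=16 ⇒ p=16, q=1
i=1: a=8 ⇒ p=129, q=8
(x₁, y₁) = (129, 8);  129² − 260·8² = 1 ✓
(129+8√260)^2 = 33281 + 2064√260
(129+8√260)^3 = 8586369 + 532504√260
(129+8√260)^4 = 2215249921 + 137383968√260
(129+8√260)^5 = 571525893249 + 35444531240√260

129 8
33281 2064
8586369 532504
2215249921 137383968
571525893249 35444531240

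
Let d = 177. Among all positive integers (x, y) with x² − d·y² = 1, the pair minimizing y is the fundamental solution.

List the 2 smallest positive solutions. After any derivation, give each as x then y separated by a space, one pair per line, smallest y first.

62423 4692
7793261857 585777432

√177 → a₀=13, period (3,3,2,8,2,3,3,26); ℓ=8 even so k=7
step 0: (13, 1)  from 13·(1,0) + (0,1)
step 1: (40, 3)  from 3·(13,1) + (1,0)
step 2: (133, 10)  from 3·(40,3) + (13,1)
step 3: (306, 23)  from 2·(133,10) + (40,3)
step 4: (2581, 194)  from 8·(306,23) + (133,10)
step 5: (5468, 411)  from 2·(2581,194) + (306,23)
step 6: (18985, 1427)  from 3·(5468,411) + (2581,194)
step 7: (62423, 4692)  from 3·(18985,1427) + (5468,411)
fundamental: x₁=62423, y₁=4692  (since 3896630929 − 177·22014864 = 1)
(x_2, y_2) = (62423·62423 + 177·4692·4692, 62423·4692 + 4692·62423) = (7793261857, 585777432)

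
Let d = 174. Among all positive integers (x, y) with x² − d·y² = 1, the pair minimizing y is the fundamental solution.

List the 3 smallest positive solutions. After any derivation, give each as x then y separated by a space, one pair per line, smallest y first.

[13; 5,4,5,26] for √174; ℓ=4 ⇒ convergent index 3
step 0: (13, 1)  from 13·(1,0) + (0,1)
…
step 2: (277, 21)  from 4·(66,5) + (13,1)
step 3: (1451, 110)  from 5·(277,21) + (66,5)
fundamental: x₁=1451, y₁=110  (since 2105401 − 174·12100 = 1)
n=2: (1451,110)∘(1451,110) = (1451·1451+174·110·110, 1451·110+110·1451) = (4210801,319220)
n=3: (4210801,319220)∘(1451,110) = (1451·4210801+174·110·319220, 1451·319220+110·4210801) = (12219743051,926376330)

1451 110
4210801 319220
12219743051 926376330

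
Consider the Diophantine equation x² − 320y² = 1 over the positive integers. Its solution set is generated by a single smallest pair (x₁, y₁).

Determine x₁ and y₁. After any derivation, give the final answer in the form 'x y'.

161 9

d=320: √d = [17; 1,7,1,34] (ℓ=4, even), read p_3/q_3
a_0=17:  p_0=17·1+0=17,  q_0=17·0+1=1
…
a_2=7:  p_2=7·18+17=143,  q_2=7·1+1=8
a_3=1:  p_3=1·143+18=161,  q_3=1·8+1=9
→ (161, 9).  Check: 161²=25921, 320·9²=25920, difference 1.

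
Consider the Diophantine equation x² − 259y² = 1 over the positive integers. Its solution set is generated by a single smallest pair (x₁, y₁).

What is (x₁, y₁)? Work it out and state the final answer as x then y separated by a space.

√259 → a₀=16, period (10,1,2,3,4,3,2,1,10,32); ℓ=10 even so k=9
i=0: a=16 ⇒ p=16, q=1
i=1: a=10 ⇒ p=161, q=10
…
i=4: a=3 ⇒ p=1722, q=107
…
i=8: a=1 ⇒ p=79196, q=4921
i=9: a=10 ⇒ p=847225, q=52644
→ (847225, 52644).  Check: 847225²=717790200625, 259·52644²=717790200624, difference 1.

847225 52644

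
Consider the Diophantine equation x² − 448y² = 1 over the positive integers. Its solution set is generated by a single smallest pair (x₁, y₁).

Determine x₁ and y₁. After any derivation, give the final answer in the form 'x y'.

127 6

√448 = [21; 6,42, …], period ℓ=2 (even) → k=1
k=0  a_k=21  p_k/q_k = 21/1
k=1  a_k=6  p_k/q_k = 127/6
fundamental: x₁=127, y₁=6  (since 16129 − 448·36 = 1)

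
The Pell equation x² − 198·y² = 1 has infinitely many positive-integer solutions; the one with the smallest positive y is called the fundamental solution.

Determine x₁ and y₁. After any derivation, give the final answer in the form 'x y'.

[14; 14,28] for √198; ℓ=2 ⇒ convergent index 1
k=0  a_k=14  p_k/q_k = 14/1
k=1  a_k=14  p_k/q_k = 197/14
(x₁, y₁) = (197, 14);  197² − 198·14² = 1 ✓

197 14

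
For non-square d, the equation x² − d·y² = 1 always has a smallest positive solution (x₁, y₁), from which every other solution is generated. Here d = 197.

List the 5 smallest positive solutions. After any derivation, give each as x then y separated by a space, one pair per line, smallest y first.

393 28
308897 22008
242792649 17298260
190834713217 13596410352
149995841795913 10686761238412

[14; 28] for √197; ℓ=1 ⇒ convergent index 1
k=0  a_k=14  p_k/q_k = 14/1
k=1  a_k=28  p_k/q_k = 393/28
fundamental: x₁=393, y₁=28  (since 154449 − 197·784 = 1)
k=2:  x_2 = 393·393+197·28·28 = 308897,  y_2 = 393·28+28·393 = 22008
k=3:  x_3 = 393·308897+197·28·22008 = 242792649,  y_3 = 393·22008+28·308897 = 17298260
k=4:  x_4 = 393·242792649+197·28·17298260 = 190834713217,  y_4 = 393·17298260+28·242792649 = 13596410352
k=5:  x_5 = 393·190834713217+197·28·13596410352 = 149995841795913,  y_5 = 393·13596410352+28·190834713217 = 10686761238412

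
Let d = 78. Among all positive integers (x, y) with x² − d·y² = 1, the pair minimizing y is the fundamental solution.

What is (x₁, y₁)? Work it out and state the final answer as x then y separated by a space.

d=78: √d = [8; 1,4,1,16] (ℓ=4, even), read p_3/q_3
a_0=8:  p_0=8·1+0=8,  q_0=8·0+1=1
…
a_2=4:  p_2=4·9+8=44,  q_2=4·1+1=5
a_3=1:  p_3=1·44+9=53,  q_3=1·5+1=6
→ (53, 6).  Check: 53²=2809, 78·6²=2808, difference 1.

53 6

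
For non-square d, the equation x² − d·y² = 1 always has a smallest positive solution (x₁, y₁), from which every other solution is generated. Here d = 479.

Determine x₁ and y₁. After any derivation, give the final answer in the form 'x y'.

[21; 1,7,1,3,2,21,2,3,1,7,1,42] for √479; ℓ=12 ⇒ convergent index 11
i=0: a=21 ⇒ p=21, q=1
i=1: a=1 ⇒ p=22, q=1
i=2: a=7 ⇒ p=175, q=8
i=3: a=1 ⇒ p=197, q=9
…
i=5: a=2 ⇒ p=1729, q=79
i=6: a=21 ⇒ p=37075, q=1694
i=7: a=2 ⇒ p=75879, q=3467
…
i=9: a=1 ⇒ p=340591, q=15562
i=10: a=7 ⇒ p=2648849, q=121029
i=11: a=1 ⇒ p=2989440, q=136591
(x₁, y₁) = (2989440, 136591);  2989440² − 479·136591² = 1 ✓

2989440 136591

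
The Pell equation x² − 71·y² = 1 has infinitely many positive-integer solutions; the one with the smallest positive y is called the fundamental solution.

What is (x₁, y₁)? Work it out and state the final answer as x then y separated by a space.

d=71: √d = [8; 2,2,1,7,1,2,2,16] (ℓ=8, even), read p_7/q_7
step 0: (8, 1)  from 8·(1,0) + (0,1)
step 1: (17, 2)  from 2·(8,1) + (1,0)
step 2: (42, 5)  from 2·(17,2) + (8,1)
…
step 4: (455, 54)  from 7·(59,7) + (42,5)
step 5: (514, 61)  from 1·(455,54) + (59,7)
step 6: (1483, 176)  from 2·(514,61) + (455,54)
step 7: (3480, 413)  from 2·(1483,176) + (514,61)
(x₁, y₁) = (3480, 413);  3480² − 71·413² = 1 ✓

3480 413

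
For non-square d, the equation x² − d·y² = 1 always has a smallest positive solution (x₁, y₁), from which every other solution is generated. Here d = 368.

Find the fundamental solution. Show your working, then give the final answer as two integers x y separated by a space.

[19; 5,2,5,38] for √368; ℓ=4 ⇒ convergent index 3
k=0  a_k=19  p_k/q_k = 19/1
…
k=2  a_k=2  p_k/q_k = 211/11
k=3  a_k=5  p_k/q_k = 1151/60
(x₁, y₁) = (1151, 60);  1151² − 368·60² = 1 ✓

1151 60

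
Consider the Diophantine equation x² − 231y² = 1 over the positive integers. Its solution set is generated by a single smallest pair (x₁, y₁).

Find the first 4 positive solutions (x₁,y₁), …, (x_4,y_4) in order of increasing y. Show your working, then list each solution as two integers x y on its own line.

d=231: √d = [15; 5,30] (ℓ=2, even), read p_1/q_1
k=0  a_k=15  p_k/q_k = 15/1
k=1  a_k=5  p_k/q_k = 76/5
→ (76, 5).  Check: 76²=5776, 231·5²=5775, difference 1.
k=2:  x_2 = 76·76+231·5·5 = 11551,  y_2 = 76·5+5·76 = 760
k=3:  x_3 = 76·11551+231·5·760 = 1755676,  y_3 = 76·760+5·11551 = 115515
k=4:  x_4 = 76·1755676+231·5·115515 = 266851201,  y_4 = 76·115515+5·1755676 = 17557520

76 5
11551 760
1755676 115515
266851201 17557520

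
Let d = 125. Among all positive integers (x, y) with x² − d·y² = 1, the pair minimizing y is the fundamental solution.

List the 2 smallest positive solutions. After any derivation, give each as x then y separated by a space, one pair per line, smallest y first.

[11; 5,1,1,5,22] for √125; ℓ=5 ⇒ convergent index 9
a_0=11:  p_0=11·1+0=11,  q_0=11·0+1=1
a_1=5:  p_1=5·11+1=56,  q_1=5·1+0=5
a_2=1:  p_2=1·56+11=67,  q_2=1·5+1=6
…
a_4=5:  p_4=5·123+67=682,  q_4=5·11+6=61
a_5=22:  p_5=22·682+123=15127,  q_5=22·61+11=1353
a_6=5:  p_6=5·15127+682=76317,  q_6=5·1353+61=6826
…
a_8=1:  p_8=1·91444+76317=167761,  q_8=1·8179+6826=15005
a_9=5:  p_9=5·167761+91444=930249,  q_9=5·15005+8179=83204
fundamental: x₁=930249, y₁=83204  (since 865363202001 − 125·6922905616 = 1)
n=2: (930249,83204)∘(930249,83204) = (930249·930249+125·83204·83204, 930249·83204+83204·930249) = (1730726404001,154800875592)

930249 83204
1730726404001 154800875592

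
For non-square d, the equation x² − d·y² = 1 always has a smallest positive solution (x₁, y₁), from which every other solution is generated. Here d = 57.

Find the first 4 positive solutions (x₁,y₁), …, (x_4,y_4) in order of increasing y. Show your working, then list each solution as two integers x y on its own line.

d=57: √d = [7; 1,1,4,1,1,14] (ℓ=6, even), read p_5/q_5
a_0=7:  p_0=7·1+0=7,  q_0=7·0+1=1
a_1=1:  p_1=1·7+1=8,  q_1=1·1+0=1
a_2=1:  p_2=1·8+7=15,  q_2=1·1+1=2
a_3=4:  p_3=4·15+8=68,  q_3=4·2+1=9
a_4=1:  p_4=1·68+15=83,  q_4=1·9+2=11
a_5=1:  p_5=1·83+68=151,  q_5=1·11+9=20
→ (151, 20).  Check: 151²=22801, 57·20²=22800, difference 1.
(151+20√57)^2 = 45601 + 6040√57
(151+20√57)^3 = 13771351 + 1824060√57
(151+20√57)^4 = 4158902401 + 550860080√57

151 20
45601 6040
13771351 1824060
4158902401 550860080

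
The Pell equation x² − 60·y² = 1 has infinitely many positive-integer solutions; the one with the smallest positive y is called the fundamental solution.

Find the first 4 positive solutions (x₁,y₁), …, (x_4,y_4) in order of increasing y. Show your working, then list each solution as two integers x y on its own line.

[7; 1,2,1,14] for √60; ℓ=4 ⇒ convergent index 3
i=0: a=7 ⇒ p=7, q=1
…
i=2: a=2 ⇒ p=23, q=3
i=3: a=1 ⇒ p=31, q=4
(x₁, y₁) = (31, 4);  31² − 60·4² = 1 ✓
(x_2, y_2) = (31·31 + 60·4·4, 31·4 + 4·31) = (1921, 248)
(x_3, y_3) = (31·1921 + 60·4·248, 31·248 + 4·1921) = (119071, 15372)
(x_4, y_4) = (31·119071 + 60·4·15372, 31·15372 + 4·119071) = (7380481, 952816)

31 4
1921 248
119071 15372
7380481 952816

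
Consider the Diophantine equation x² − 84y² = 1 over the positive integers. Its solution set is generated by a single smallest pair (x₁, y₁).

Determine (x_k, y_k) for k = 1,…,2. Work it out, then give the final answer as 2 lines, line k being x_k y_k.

55 6
6049 660

√84 → a₀=9, period (6,18); ℓ=2 even so k=1
k=0  a_k=9  p_k/q_k = 9/1
k=1  a_k=6  p_k/q_k = 55/6
→ (55, 6).  Check: 55²=3025, 84·6²=3024, difference 1.
n=2: (55,6)∘(55,6) = (55·55+84·6·6, 55·6+6·55) = (6049,660)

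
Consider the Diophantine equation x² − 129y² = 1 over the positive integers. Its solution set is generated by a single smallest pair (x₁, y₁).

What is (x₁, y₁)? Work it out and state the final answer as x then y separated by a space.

√129 = [11; 2,1,3,1,6,1,3,1,2,22, …], period ℓ=10 (even) → k=9
i=0: a=11 ⇒ p=11, q=1
i=1: a=2 ⇒ p=23, q=2
i=2: a=1 ⇒ p=34, q=3
i=3: a=3 ⇒ p=125, q=11
i=4: a=1 ⇒ p=159, q=14
i=5: a=6 ⇒ p=1079, q=95
i=6: a=1 ⇒ p=1238, q=109
i=7: a=3 ⇒ p=4793, q=422
i=8: a=1 ⇒ p=6031, q=531
i=9: a=2 ⇒ p=16855, q=1484
→ (16855, 1484).  Check: 16855²=284091025, 129·1484²=284091024, difference 1.

16855 1484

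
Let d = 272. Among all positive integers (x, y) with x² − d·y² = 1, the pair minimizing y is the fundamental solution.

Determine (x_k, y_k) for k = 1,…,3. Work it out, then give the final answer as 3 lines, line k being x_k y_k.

d=272: √d = [16; 2,32] (ℓ=2, even), read p_1/q_1
a_0=16:  p_0=16·1+0=16,  q_0=16·0+1=1
a_1=2:  p_1=2·16+1=33,  q_1=2·1+0=2
(x₁, y₁) = (33, 2);  33² − 272·2² = 1 ✓
k=2:  x_2 = 33·33+272·2·2 = 2177,  y_2 = 33·2+2·33 = 132
k=3:  x_3 = 33·2177+272·2·132 = 143649,  y_3 = 33·132+2·2177 = 8710

33 2
2177 132
143649 8710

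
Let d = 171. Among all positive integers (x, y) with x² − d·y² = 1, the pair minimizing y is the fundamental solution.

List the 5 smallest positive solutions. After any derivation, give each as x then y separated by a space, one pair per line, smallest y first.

√171 = [13; 13,26, …], period ℓ=2 (even) → k=1
a_0=13:  p_0=13·1+0=13,  q_0=13·0+1=1
a_1=13:  p_1=13·13+1=170,  q_1=13·1+0=13
(x₁, y₁) = (170, 13);  170² − 171·13² = 1 ✓
(x_2, y_2) = (170·170 + 171·13·13, 170·13 + 13·170) = (57799, 4420)
(x_3, y_3) = (170·57799 + 171·13·4420, 170·4420 + 13·57799) = (19651490, 1502787)
(x_4, y_4) = (170·19651490 + 171·13·1502787, 170·1502787 + 13·19651490) = (6681448801, 510943160)
(x_5, y_5) = (170·6681448801 + 171·13·510943160, 170·510943160 + 13·6681448801) = (2271672940850, 173719171613)

170 13
57799 4420
19651490 1502787
6681448801 510943160
2271672940850 173719171613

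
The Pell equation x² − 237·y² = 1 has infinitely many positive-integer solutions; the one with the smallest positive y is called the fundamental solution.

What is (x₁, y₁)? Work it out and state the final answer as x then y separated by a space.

√237 = [15; 2,1,1,7,10,7,1,1,2,30, …], period ℓ=10 (even) → k=9
step 0: (15, 1)  from 15·(1,0) + (0,1)
step 1: (31, 2)  from 2·(15,1) + (1,0)
step 2: (46, 3)  from 1·(31,2) + (15,1)
…
step 4: (585, 38)  from 7·(77,5) + (46,3)
…
step 6: (42074, 2733)  from 7·(5927,385) + (585,38)
…
step 8: (90075, 5851)  from 1·(48001,3118) + (42074,2733)
step 9: (228151, 14820)  from 2·(90075,5851) + (48001,3118)
(x₁, y₁) = (228151, 14820);  228151² − 237·14820² = 1 ✓

228151 14820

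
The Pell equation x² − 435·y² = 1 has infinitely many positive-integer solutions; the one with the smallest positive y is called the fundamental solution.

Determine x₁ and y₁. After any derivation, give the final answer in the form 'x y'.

√435 → a₀=20, period (1,5,1,40); ℓ=4 even so k=3
step 0: (20, 1)  from 20·(1,0) + (0,1)
…
step 2: (125, 6)  from 5·(21,1) + (20,1)
step 3: (146, 7)  from 1·(125,6) + (21,1)
→ (146, 7).  Check: 146²=21316, 435·7²=21315, difference 1.

146 7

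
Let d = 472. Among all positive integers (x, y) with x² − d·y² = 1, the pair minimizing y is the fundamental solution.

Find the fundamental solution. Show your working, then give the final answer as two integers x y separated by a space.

306917 14127

[21; 1,2,1,1,1,…,2,1,42] for √472; ℓ=14 ⇒ convergent index 13
k=0  a_k=21  p_k/q_k = 21/1
k=1  a_k=1  p_k/q_k = 22/1
k=2  a_k=2  p_k/q_k = 65/3
k=3  a_k=1  p_k/q_k = 87/4
k=4  a_k=1  p_k/q_k = 152/7
k=5  a_k=1  p_k/q_k = 239/11
k=6  a_k=4  p_k/q_k = 1108/51
k=7  a_k=5  p_k/q_k = 5779/266
k=8  a_k=4  p_k/q_k = 24224/1115
…
k=10  a_k=1  p_k/q_k = 54227/2496
k=11  a_k=1  p_k/q_k = 84230/3877
k=12  a_k=2  p_k/q_k = 222687/10250
k=13  a_k=1  p_k/q_k = 306917/14127
(x₁, y₁) = (306917, 14127);  306917² − 472·14127² = 1 ✓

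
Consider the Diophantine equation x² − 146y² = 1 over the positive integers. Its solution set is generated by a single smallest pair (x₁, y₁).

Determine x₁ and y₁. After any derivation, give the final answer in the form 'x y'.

145 12

d=146: √d = [12; 12,24] (ℓ=2, even), read p_1/q_1
step 0: (12, 1)  from 12·(1,0) + (0,1)
step 1: (145, 12)  from 12·(12,1) + (1,0)
fundamental: x₁=145, y₁=12  (since 21025 − 146·144 = 1)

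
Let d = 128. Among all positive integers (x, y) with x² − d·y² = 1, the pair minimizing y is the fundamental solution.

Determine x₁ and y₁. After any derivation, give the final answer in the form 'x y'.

577 51

√128 → a₀=11, period (3,5,3,22); ℓ=4 even so k=3
a_0=11:  p_0=11·1+0=11,  q_0=11·0+1=1
a_1=3:  p_1=3·11+1=34,  q_1=3·1+0=3
a_2=5:  p_2=5·34+11=181,  q_2=5·3+1=16
a_3=3:  p_3=3·181+34=577,  q_3=3·16+3=51
(x₁, y₁) = (577, 51);  577² − 128·51² = 1 ✓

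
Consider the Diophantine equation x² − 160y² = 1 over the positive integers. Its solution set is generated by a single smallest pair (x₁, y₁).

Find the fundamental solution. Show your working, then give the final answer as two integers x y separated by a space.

√160 = [12; 1,1,1,5,1,1,1,24, …], period ℓ=8 (even) → k=7
a_0=12:  p_0=12·1+0=12,  q_0=12·0+1=1
a_1=1:  p_1=1·12+1=13,  q_1=1·1+0=1
a_2=1:  p_2=1·13+12=25,  q_2=1·1+1=2
a_3=1:  p_3=1·25+13=38,  q_3=1·2+1=3
a_4=5:  p_4=5·38+25=215,  q_4=5·3+2=17
a_5=1:  p_5=1·215+38=253,  q_5=1·17+3=20
a_6=1:  p_6=1·253+215=468,  q_6=1·20+17=37
a_7=1:  p_7=1·468+253=721,  q_7=1·37+20=57
(x₁, y₁) = (721, 57);  721² − 160·57² = 1 ✓

721 57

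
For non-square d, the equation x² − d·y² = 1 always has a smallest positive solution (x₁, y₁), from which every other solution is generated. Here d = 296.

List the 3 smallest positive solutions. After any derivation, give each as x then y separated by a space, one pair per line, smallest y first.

3699 215
27365201 1590570
202447753299 11767036645

√296 → a₀=17, period (4,1,7,1,4,34); ℓ=6 even so k=5
i=0: a=17 ⇒ p=17, q=1
…
i=4: a=1 ⇒ p=757, q=44
i=5: a=4 ⇒ p=3699, q=215
(x₁, y₁) = (3699, 215);  3699² − 296·215² = 1 ✓
n=2: (3699,215)∘(3699,215) = (3699·3699+296·215·215, 3699·215+215·3699) = (27365201,1590570)
n=3: (27365201,1590570)∘(3699,215) = (3699·27365201+296·215·1590570, 3699·1590570+215·27365201) = (202447753299,11767036645)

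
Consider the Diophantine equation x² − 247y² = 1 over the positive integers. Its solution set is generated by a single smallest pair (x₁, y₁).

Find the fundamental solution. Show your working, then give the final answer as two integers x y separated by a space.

85292 5427

d=247: √d = [15; 1,2,1,1,9,1,9,1,1,2,1,30] (ℓ=12, even), read p_11/q_11
a_0=15:  p_0=15·1+0=15,  q_0=15·0+1=1
a_1=1:  p_1=1·15+1=16,  q_1=1·1+0=1
…
a_9=1:  p_9=1·12683+11520=24203,  q_9=1·807+733=1540
a_10=2:  p_10=2·24203+12683=61089,  q_10=2·1540+807=3887
a_11=1:  p_11=1·61089+24203=85292,  q_11=1·3887+1540=5427
fundamental: x₁=85292, y₁=5427  (since 7274725264 − 247·29452329 = 1)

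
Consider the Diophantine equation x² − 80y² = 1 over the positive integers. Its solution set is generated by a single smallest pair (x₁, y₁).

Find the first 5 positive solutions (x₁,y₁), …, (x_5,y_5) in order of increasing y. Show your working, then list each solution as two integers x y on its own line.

√80 = [8; 1,16, …], period ℓ=2 (even) → k=1
i=0: a=8 ⇒ p=8, q=1
i=1: a=1 ⇒ p=9, q=1
→ (9, 1).  Check: 9²=81, 80·1²=80, difference 1.
k=2:  x_2 = 9·9+80·1·1 = 161,  y_2 = 9·1+1·9 = 18
k=3:  x_3 = 9·161+80·1·18 = 2889,  y_3 = 9·18+1·161 = 323
k=4:  x_4 = 9·2889+80·1·323 = 51841,  y_4 = 9·323+1·2889 = 5796
k=5:  x_5 = 9·51841+80·1·5796 = 930249,  y_5 = 9·5796+1·51841 = 104005

9 1
161 18
2889 323
51841 5796
930249 104005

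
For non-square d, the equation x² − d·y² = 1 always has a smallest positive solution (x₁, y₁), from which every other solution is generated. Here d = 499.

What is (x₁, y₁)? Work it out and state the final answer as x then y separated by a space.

4490 201

[22; 2,1,21,1,2,44] for √499; ℓ=6 ⇒ convergent index 5
k=0  a_k=22  p_k/q_k = 22/1
k=1  a_k=2  p_k/q_k = 45/2
k=2  a_k=1  p_k/q_k = 67/3
k=3  a_k=21  p_k/q_k = 1452/65
k=4  a_k=1  p_k/q_k = 1519/68
k=5  a_k=2  p_k/q_k = 4490/201
(x₁, y₁) = (4490, 201);  4490² − 499·201² = 1 ✓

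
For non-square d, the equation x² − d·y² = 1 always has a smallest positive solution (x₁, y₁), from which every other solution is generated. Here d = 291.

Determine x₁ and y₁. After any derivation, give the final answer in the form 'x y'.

√291 → a₀=17, period (17,34); ℓ=2 even so k=1
k=0  a_k=17  p_k/q_k = 17/1
k=1  a_k=17  p_k/q_k = 290/17
(x₁, y₁) = (290, 17);  290² − 291·17² = 1 ✓

290 17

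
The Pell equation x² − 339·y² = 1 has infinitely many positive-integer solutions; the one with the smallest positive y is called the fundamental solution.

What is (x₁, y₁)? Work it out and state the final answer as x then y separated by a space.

√339 = [18; 2,2,2,1,17,1,2,2,2,36, …], period ℓ=10 (even) → k=9
a_0=18:  p_0=18·1+0=18,  q_0=18·0+1=1
a_1=2:  p_1=2·18+1=37,  q_1=2·1+0=2
a_2=2:  p_2=2·37+18=92,  q_2=2·2+1=5
a_3=2:  p_3=2·92+37=221,  q_3=2·5+2=12
a_4=1:  p_4=1·221+92=313,  q_4=1·12+5=17
…
a_6=1:  p_6=1·5542+313=5855,  q_6=1·301+17=318
a_7=2:  p_7=2·5855+5542=17252,  q_7=2·318+301=937
a_8=2:  p_8=2·17252+5855=40359,  q_8=2·937+318=2192
a_9=2:  p_9=2·40359+17252=97970,  q_9=2·2192+937=5321
→ (97970, 5321).  Check: 97970²=9598120900, 339·5321²=9598120899, difference 1.

97970 5321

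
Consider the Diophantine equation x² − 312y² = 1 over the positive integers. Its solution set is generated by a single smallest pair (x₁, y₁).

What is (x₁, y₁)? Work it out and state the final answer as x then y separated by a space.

53 3

√312 = [17; 1,1,1,34, …], period ℓ=4 (even) → k=3
a_0=17:  p_0=17·1+0=17,  q_0=17·0+1=1
…
a_2=1:  p_2=1·18+17=35,  q_2=1·1+1=2
a_3=1:  p_3=1·35+18=53,  q_3=1·2+1=3
→ (53, 3).  Check: 53²=2809, 312·3²=2808, difference 1.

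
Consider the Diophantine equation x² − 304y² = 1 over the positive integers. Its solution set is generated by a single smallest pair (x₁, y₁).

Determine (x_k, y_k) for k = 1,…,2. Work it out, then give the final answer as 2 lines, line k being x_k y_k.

57799 3315
6681448801 383207370

[17; 2,3,2,1,1,1,1,1,2,3,2,34] for √304; ℓ=12 ⇒ convergent index 11
i=0: a=17 ⇒ p=17, q=1
…
i=3: a=2 ⇒ p=279, q=16
…
i=5: a=1 ⇒ p=680, q=39
…
i=10: a=3 ⇒ p=25177, q=1444
i=11: a=2 ⇒ p=57799, q=3315
→ (57799, 3315).  Check: 57799²=3340724401, 304·3315²=3340724400, difference 1.
(57799+3315√304)^2 = 6681448801 + 383207370√304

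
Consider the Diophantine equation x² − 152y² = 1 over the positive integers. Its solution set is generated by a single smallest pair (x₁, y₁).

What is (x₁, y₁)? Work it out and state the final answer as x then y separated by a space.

37 3

[12; 3,24] for √152; ℓ=2 ⇒ convergent index 1
a_0=12:  p_0=12·1+0=12,  q_0=12·0+1=1
a_1=3:  p_1=3·12+1=37,  q_1=3·1+0=3
fundamental: x₁=37, y₁=3  (since 1369 − 152·9 = 1)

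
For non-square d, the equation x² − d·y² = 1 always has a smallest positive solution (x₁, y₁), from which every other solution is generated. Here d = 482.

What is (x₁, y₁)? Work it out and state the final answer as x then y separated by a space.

483 22

√482 = [21; 1,20,1,42, …], period ℓ=4 (even) → k=3
k=0  a_k=21  p_k/q_k = 21/1
…
k=2  a_k=20  p_k/q_k = 461/21
k=3  a_k=1  p_k/q_k = 483/22
fundamental: x₁=483, y₁=22  (since 233289 − 482·484 = 1)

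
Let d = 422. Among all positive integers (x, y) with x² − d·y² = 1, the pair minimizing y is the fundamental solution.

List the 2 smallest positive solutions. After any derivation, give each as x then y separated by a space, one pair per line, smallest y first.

7022501 341850
98631040590001 4801283933700

√422 = [20; 1,1,5,2,1,…,1,1,40, …], period ℓ=14 (even) → k=13
a_0=20:  p_0=20·1+0=20,  q_0=20·0+1=1
a_1=1:  p_1=1·20+1=21,  q_1=1·1+0=1
a_2=1:  p_2=1·21+20=41,  q_2=1·1+1=2
…
a_5=1:  p_5=1·493+226=719,  q_5=1·24+11=35
a_6=3:  p_6=3·719+493=2650,  q_6=3·35+24=129
…
a_9=1:  p_9=1·163807+53719=217526,  q_9=1·7974+2615=10589
a_10=2:  p_10=2·217526+163807=598859,  q_10=2·10589+7974=29152
…
a_12=1:  p_12=1·3211821+598859=3810680,  q_12=1·156349+29152=185501
a_13=1:  p_13=1·3810680+3211821=7022501,  q_13=1·185501+156349=341850
→ (7022501, 341850).  Check: 7022501²=49315520295001, 422·341850²=49315520295000, difference 1.
(7022501+341850√422)^2 = 98631040590001 + 4801283933700√422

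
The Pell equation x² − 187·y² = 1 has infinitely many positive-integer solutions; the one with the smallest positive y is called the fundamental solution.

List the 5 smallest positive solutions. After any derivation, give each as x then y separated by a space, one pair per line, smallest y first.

d=187: √d = [13; 1,2,13,2,1,26] (ℓ=6, even), read p_5/q_5
a_0=13:  p_0=13·1+0=13,  q_0=13·0+1=1
a_1=1:  p_1=1·13+1=14,  q_1=1·1+0=1
a_2=2:  p_2=2·14+13=41,  q_2=2·1+1=3
a_3=13:  p_3=13·41+14=547,  q_3=13·3+1=40
a_4=2:  p_4=2·547+41=1135,  q_4=2·40+3=83
a_5=1:  p_5=1·1135+547=1682,  q_5=1·83+40=123
→ (1682, 123).  Check: 1682²=2829124, 187·123²=2829123, difference 1.
(1682+123√187)^2 = 5658247 + 413772√187
(1682+123√187)^3 = 19034341226 + 1391928885√187
(1682+123√187)^4 = 64031518226017 + 4682448355368√187
(1682+123√187)^5 = 215402008277979962 + 15751754875529067√187

1682 123
5658247 413772
19034341226 1391928885
64031518226017 4682448355368
215402008277979962 15751754875529067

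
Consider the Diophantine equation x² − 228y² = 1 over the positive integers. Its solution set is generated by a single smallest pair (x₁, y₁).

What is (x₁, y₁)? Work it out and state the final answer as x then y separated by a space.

[15; 10,30] for √228; ℓ=2 ⇒ convergent index 1
i=0: a=15 ⇒ p=15, q=1
i=1: a=10 ⇒ p=151, q=10
fundamental: x₁=151, y₁=10  (since 22801 − 228·100 = 1)

151 10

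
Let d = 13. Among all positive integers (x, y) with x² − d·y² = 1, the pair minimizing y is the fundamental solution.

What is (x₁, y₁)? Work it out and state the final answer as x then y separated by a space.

√13 → a₀=3, period (1,1,1,1,6); ℓ=5 odd so k=9
i=0: a=3 ⇒ p=3, q=1
i=1: a=1 ⇒ p=4, q=1
…
i=3: a=1 ⇒ p=11, q=3
i=4: a=1 ⇒ p=18, q=5
…
i=6: a=1 ⇒ p=137, q=38
i=7: a=1 ⇒ p=256, q=71
i=8: a=1 ⇒ p=393, q=109
i=9: a=1 ⇒ p=649, q=180
fundamental: x₁=649, y₁=180  (since 421201 − 13·32400 = 1)

649 180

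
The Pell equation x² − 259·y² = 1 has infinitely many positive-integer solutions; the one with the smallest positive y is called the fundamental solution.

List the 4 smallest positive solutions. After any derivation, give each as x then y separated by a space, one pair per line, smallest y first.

d=259: √d = [16; 10,1,2,3,4,3,2,1,10,32] (ℓ=10, even), read p_9/q_9
step 0: (16, 1)  from 16·(1,0) + (0,1)
…
step 4: (1722, 107)  from 3·(515,32) + (177,11)
…
step 8: (79196, 4921)  from 1·(55265,3434) + (23931,1487)
step 9: (847225, 52644)  from 10·(79196,4921) + (55265,3434)
fundamental: x₁=847225, y₁=52644  (since 717790200625 − 259·2771390736 = 1)
k=2:  x_2 = 847225·847225+259·52644·52644 = 1435580401249,  y_2 = 847225·52644+52644·847225 = 89202625800
k=3:  x_3 = 847225·1435580401249+259·52644·89202625800 = 2432519210895520825,  y_3 = 847225·89202625800+52644·1435580401249 = 151149389286757356
k=4:  x_4 = 847225·2432519210895520825+259·52644·151149389286757356 = 4121782176900479681520001,  y_4 = 847225·151149389286757356+52644·2432519210895520825 = 256115082676856799248400

847225 52644
1435580401249 89202625800
2432519210895520825 151149389286757356
4121782176900479681520001 256115082676856799248400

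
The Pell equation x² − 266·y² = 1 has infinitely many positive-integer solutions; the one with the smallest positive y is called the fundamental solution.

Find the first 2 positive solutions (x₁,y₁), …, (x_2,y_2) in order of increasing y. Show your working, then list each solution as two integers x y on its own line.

685 42
938449 57540

d=266: √d = [16; 3,4,3,32] (ℓ=4, even), read p_3/q_3
a_0=16:  p_0=16·1+0=16,  q_0=16·0+1=1
a_1=3:  p_1=3·16+1=49,  q_1=3·1+0=3
a_2=4:  p_2=4·49+16=212,  q_2=4·3+1=13
a_3=3:  p_3=3·212+49=685,  q_3=3·13+3=42
fundamental: x₁=685, y₁=42  (since 469225 − 266·1764 = 1)
(x_2, y_2) = (685·685 + 266·42·42, 685·42 + 42·685) = (938449, 57540)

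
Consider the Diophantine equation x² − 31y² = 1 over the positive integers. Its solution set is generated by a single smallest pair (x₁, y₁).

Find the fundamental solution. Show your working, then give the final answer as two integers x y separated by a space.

√31 = [5; 1,1,3,5,3,1,1,10, …], period ℓ=8 (even) → k=7
a_0=5:  p_0=5·1+0=5,  q_0=5·0+1=1
…
a_6=1:  p_6=1·657+206=863,  q_6=1·118+37=155
a_7=1:  p_7=1·863+657=1520,  q_7=1·155+118=273
fundamental: x₁=1520, y₁=273  (since 2310400 − 31·74529 = 1)

1520 273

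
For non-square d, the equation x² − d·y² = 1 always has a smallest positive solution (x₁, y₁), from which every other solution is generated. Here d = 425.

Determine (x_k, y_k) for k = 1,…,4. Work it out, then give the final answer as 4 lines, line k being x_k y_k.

143649 6968
41270070401 2001892464
11856808685922849 575139701115304
3406437421806992601601 165236485849022716128

d=425: √d = [20; 1,1,1,1,1,1,40] (ℓ=7, odd), read p_13/q_13
step 0: (20, 1)  from 20·(1,0) + (0,1)
…
step 3: (62, 3)  from 1·(41,2) + (21,1)
step 4: (103, 5)  from 1·(62,3) + (41,2)
step 5: (165, 8)  from 1·(103,5) + (62,3)
…
step 7: (10885, 528)  from 40·(268,13) + (165,8)
step 8: (11153, 541)  from 1·(10885,528) + (268,13)
step 9: (22038, 1069)  from 1·(11153,541) + (10885,528)
step 10: (33191, 1610)  from 1·(22038,1069) + (11153,541)
step 11: (55229, 2679)  from 1·(33191,1610) + (22038,1069)
step 12: (88420, 4289)  from 1·(55229,2679) + (33191,1610)
step 13: (143649, 6968)  from 1·(88420,4289) + (55229,2679)
(x₁, y₁) = (143649, 6968);  143649² − 425·6968² = 1 ✓
(x_2, y_2) = (143649·143649 + 425·6968·6968, 143649·6968 + 6968·143649) = (41270070401, 2001892464)
(x_3, y_3) = (143649·41270070401 + 425·6968·2001892464, 143649·2001892464 + 6968·41270070401) = (11856808685922849, 575139701115304)
(x_4, y_4) = (143649·11856808685922849 + 425·6968·575139701115304, 143649·575139701115304 + 6968·11856808685922849) = (3406437421806992601601, 165236485849022716128)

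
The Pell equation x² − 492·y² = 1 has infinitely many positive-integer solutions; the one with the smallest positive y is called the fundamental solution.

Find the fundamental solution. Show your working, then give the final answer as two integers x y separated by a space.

d=492: √d = [22; 5,1,1,10,1,1,5,44] (ℓ=8, even), read p_7/q_7
i=0: a=22 ⇒ p=22, q=1
…
i=3: a=1 ⇒ p=244, q=11
…
i=6: a=1 ⇒ p=5390, q=243
i=7: a=5 ⇒ p=29767, q=1342
fundamental: x₁=29767, y₁=1342  (since 886074289 − 492·1800964 = 1)

29767 1342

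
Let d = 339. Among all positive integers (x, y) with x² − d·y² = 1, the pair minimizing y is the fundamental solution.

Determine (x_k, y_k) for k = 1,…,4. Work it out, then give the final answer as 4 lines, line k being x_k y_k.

97970 5321
19196241799 1042596740
3761311617998090 204286405230279
736991398411349512801 40027878239778270520

√339 = [18; 2,2,2,1,17,1,2,2,2,36, …], period ℓ=10 (even) → k=9
i=0: a=18 ⇒ p=18, q=1
i=1: a=2 ⇒ p=37, q=2
…
i=3: a=2 ⇒ p=221, q=12
i=4: a=1 ⇒ p=313, q=17
i=5: a=17 ⇒ p=5542, q=301
i=6: a=1 ⇒ p=5855, q=318
i=7: a=2 ⇒ p=17252, q=937
i=8: a=2 ⇒ p=40359, q=2192
i=9: a=2 ⇒ p=97970, q=5321
fundamental: x₁=97970, y₁=5321  (since 9598120900 − 339·28313041 = 1)
n=2: (97970,5321)∘(97970,5321) = (97970·97970+339·5321·5321, 97970·5321+5321·97970) = (19196241799,1042596740)
n=3: (19196241799,1042596740)∘(97970,5321) = (97970·19196241799+339·5321·1042596740, 97970·1042596740+5321·19196241799) = (3761311617998090,204286405230279)
n=4: (3761311617998090,204286405230279)∘(97970,5321) = (97970·3761311617998090+339·5321·204286405230279, 97970·204286405230279+5321·3761311617998090) = (736991398411349512801,40027878239778270520)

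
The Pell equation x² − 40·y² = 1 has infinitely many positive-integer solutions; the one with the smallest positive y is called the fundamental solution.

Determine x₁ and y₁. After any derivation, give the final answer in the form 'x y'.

19 3

√40 → a₀=6, period (3,12); ℓ=2 even so k=1
a_0=6:  p_0=6·1+0=6,  q_0=6·0+1=1
a_1=3:  p_1=3·6+1=19,  q_1=3·1+0=3
fundamental: x₁=19, y₁=3  (since 361 − 40·9 = 1)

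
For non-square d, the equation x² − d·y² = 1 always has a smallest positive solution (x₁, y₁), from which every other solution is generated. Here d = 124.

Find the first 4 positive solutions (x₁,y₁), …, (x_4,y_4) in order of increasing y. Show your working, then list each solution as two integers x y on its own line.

d=124: √d = [11; 7,2,1,1,1,…,2,7,22] (ℓ=16, even), read p_15/q_15
i=0: a=11 ⇒ p=11, q=1
…
i=2: a=2 ⇒ p=167, q=15
i=3: a=1 ⇒ p=245, q=22
i=4: a=1 ⇒ p=412, q=37
…
i=7: a=1 ⇒ p=3040, q=273
i=8: a=4 ⇒ p=14543, q=1306
i=9: a=1 ⇒ p=17583, q=1579
i=10: a=3 ⇒ p=67292, q=6043
i=11: a=1 ⇒ p=84875, q=7622
i=12: a=1 ⇒ p=152167, q=13665
i=13: a=1 ⇒ p=237042, q=21287
i=14: a=2 ⇒ p=626251, q=56239
i=15: a=7 ⇒ p=4620799, q=414960
→ (4620799, 414960).  Check: 4620799²=21351783398401, 124·414960²=21351783398400, difference 1.
n=2: (4620799,414960)∘(4620799,414960) = (4620799·4620799+124·414960·414960, 4620799·414960+414960·4620799) = (42703566796801,3834893506080)
n=3: (42703566796801,3834893506080)∘(4620799,414960) = (4620799·42703566796801+124·414960·3834893506080, 4620799·3834893506080+414960·42703566796801) = (394649197502177907199,35440544156001500880)
n=4: (394649197502177907199,35440544156001500880)∘(4620799,414960) = (4620799·394649197502177907199+124·414960·35440544156001500880, 4620799·35440544156001500880+414960·394649197502177907199) = (3647189234337689639247667201,327527261991011323636100160)

4620799 414960
42703566796801 3834893506080
394649197502177907199 35440544156001500880
3647189234337689639247667201 327527261991011323636100160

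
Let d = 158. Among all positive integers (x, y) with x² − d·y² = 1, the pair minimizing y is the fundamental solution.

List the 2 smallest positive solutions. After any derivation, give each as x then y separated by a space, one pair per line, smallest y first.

√158 → a₀=12, period (1,1,3,12,3,1,1,24); ℓ=8 even so k=7
i=0: a=12 ⇒ p=12, q=1
i=1: a=1 ⇒ p=13, q=1
i=2: a=1 ⇒ p=25, q=2
…
i=4: a=12 ⇒ p=1081, q=86
…
i=6: a=1 ⇒ p=4412, q=351
i=7: a=1 ⇒ p=7743, q=616
fundamental: x₁=7743, y₁=616  (since 59954049 − 158·379456 = 1)
(x_2, y_2) = (7743·7743 + 158·616·616, 7743·616 + 616·7743) = (119908097, 9539376)

7743 616
119908097 9539376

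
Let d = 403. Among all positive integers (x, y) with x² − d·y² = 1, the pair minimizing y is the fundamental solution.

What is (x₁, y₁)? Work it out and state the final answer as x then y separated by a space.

669878 33369

√403 = [20; 13,2,1,3,1,3,1,2,13,40, …], period ℓ=10 (even) → k=9
a_0=20:  p_0=20·1+0=20,  q_0=20·0+1=1
…
a_3=1:  p_3=1·542+261=803,  q_3=1·27+13=40
…
a_7=1:  p_7=1·14213+3754=17967,  q_7=1·708+187=895
a_8=2:  p_8=2·17967+14213=50147,  q_8=2·895+708=2498
a_9=13:  p_9=13·50147+17967=669878,  q_9=13·2498+895=33369
(x₁, y₁) = (669878, 33369);  669878² − 403·33369² = 1 ✓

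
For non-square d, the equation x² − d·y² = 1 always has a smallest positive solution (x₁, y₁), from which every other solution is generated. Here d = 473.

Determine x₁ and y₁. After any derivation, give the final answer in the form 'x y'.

87 4

√473 → a₀=21, period (1,2,1,42); ℓ=4 even so k=3
a_0=21:  p_0=21·1+0=21,  q_0=21·0+1=1
a_1=1:  p_1=1·21+1=22,  q_1=1·1+0=1
a_2=2:  p_2=2·22+21=65,  q_2=2·1+1=3
a_3=1:  p_3=1·65+22=87,  q_3=1·3+1=4
(x₁, y₁) = (87, 4);  87² − 473·4² = 1 ✓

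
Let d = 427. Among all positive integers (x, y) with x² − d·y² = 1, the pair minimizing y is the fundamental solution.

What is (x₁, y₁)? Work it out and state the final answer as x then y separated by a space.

62 3

√427 → a₀=20, period (1,1,1,40); ℓ=4 even so k=3
i=0: a=20 ⇒ p=20, q=1
i=1: a=1 ⇒ p=21, q=1
i=2: a=1 ⇒ p=41, q=2
i=3: a=1 ⇒ p=62, q=3
(x₁, y₁) = (62, 3);  62² − 427·3² = 1 ✓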